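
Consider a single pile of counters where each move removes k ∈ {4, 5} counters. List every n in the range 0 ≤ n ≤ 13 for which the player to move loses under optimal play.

0, 1, 2, 3, 9, 10, 11, 12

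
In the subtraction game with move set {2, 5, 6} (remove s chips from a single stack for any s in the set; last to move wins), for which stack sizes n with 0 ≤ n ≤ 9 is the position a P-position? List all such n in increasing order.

0, 1, 4, 8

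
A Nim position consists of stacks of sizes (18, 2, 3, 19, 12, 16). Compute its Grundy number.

Compute the nim-sum pairwise:
18 ⊕ 2 = 16
16 ⊕ 3 = 19
19 ⊕ 19 = 0
0 ⊕ 12 = 12
12 ⊕ 16 = 28

28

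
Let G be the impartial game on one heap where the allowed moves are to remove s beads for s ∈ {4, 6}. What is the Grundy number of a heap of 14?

1

Build the Grundy sequence with g(k) = mex{g(k−s) : s ∈ {4, 6}, s ≤ k}:
g(0) = mex{} = 0
g(1) = mex{} = 0
g(2) = mex{} = 0
g(3) = mex{} = 0
g(4) = mex{0} = 1
g(5) = mex{0} = 1
g(6) = mex{0} = 1
g(7) = mex{0} = 1
g(8) = mex{0,1} = 2
g(9) = mex{0,1} = 2
g(10) = mex{1} = 0
g(11) = mex{1} = 0
g(12) = mex{1,2} = 0
g(13) = mex{1,2} = 0
g(14) = mex{0,2} = 1
So g(14) = 1.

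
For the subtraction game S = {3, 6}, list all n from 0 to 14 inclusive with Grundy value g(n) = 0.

Build the Grundy sequence with g(k) = mex{g(k−s) : s ∈ {3, 6}, s ≤ k}:
k:     0  1  2  3  4  5  6  7  8  9 10 11 12 13 14
g(k):  0  0  0  1  1  1  2  2  2  0  0  0  1  1  1
The P-positions (g = 0) in 0..14 are 0, 1, 2, 9, 10, 11.

0, 1, 2, 9, 10, 11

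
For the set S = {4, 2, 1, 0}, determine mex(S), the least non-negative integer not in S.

The values 0, 1, 2 are all present; 3 is the first non-negative integer missing from the set.

3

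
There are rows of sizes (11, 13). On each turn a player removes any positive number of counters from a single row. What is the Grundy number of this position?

Bitwise XOR of the heap sizes:
  1011  (11)
  1101  (13)
  ----
  0110  (6)

6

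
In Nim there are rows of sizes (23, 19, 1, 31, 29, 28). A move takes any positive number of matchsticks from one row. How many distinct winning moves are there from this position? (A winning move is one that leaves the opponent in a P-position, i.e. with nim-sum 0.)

Nim-sum: 23 ⊕ 19 ⊕ 1 ⊕ 31 ⊕ 29 ⊕ 28 = 27.
The overall nim-sum is X = 27. A row of size p has a winning move iff p XOR X < p (reduce it to p XOR X).
  23: 23 XOR 27 = 12 < 23 — winning move (to 12).
  19: 19 XOR 27 = 8 < 19 — winning move (to 8).
  1: 1 XOR 27 = 26 ≥ 1 — no move.
  31: 31 XOR 27 = 4 < 31 — winning move (to 4).
  29: 29 XOR 27 = 6 < 29 — winning move (to 6).
  28: 28 XOR 27 = 7 < 28 — winning move (to 7).
That gives 5 winning moves.

5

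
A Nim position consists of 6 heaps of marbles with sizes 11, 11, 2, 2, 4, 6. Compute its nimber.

2

Compute the nim-sum pairwise:
11 ^ 11 = 0
0 ^ 2 = 2
2 ^ 2 = 0
0 ^ 4 = 4
4 ^ 6 = 2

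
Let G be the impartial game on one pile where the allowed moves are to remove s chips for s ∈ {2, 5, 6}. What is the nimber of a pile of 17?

Compute g(0), g(1), … for moves {2, 5, 6}:
k:     0  1  2  3  4  5  6  7  8  9 10 11 12 13 14 15 16 17
g(k):  0  0  1  1  0  2  1  3  0  2  1  0  0  1  1  0  2  1
So g(17) = 1.

1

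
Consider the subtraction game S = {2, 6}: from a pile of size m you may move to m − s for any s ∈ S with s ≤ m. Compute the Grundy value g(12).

0

Compute g(0), g(1), … for moves {2, 6}:
g(0) = mex{} = 0
g(1) = mex{} = 0
g(2) = mex{0} = 1
g(3) = mex{0} = 1
g(4) = mex{1} = 0
g(5) = mex{1} = 0
g(6) = mex{0} = 1
g(7) = mex{0} = 1
g(8) = mex{1} = 0
g(9) = mex{1} = 0
g(10) = mex{0} = 1
g(11) = mex{0} = 1
g(12) = mex{1} = 0
So g(12) = 0.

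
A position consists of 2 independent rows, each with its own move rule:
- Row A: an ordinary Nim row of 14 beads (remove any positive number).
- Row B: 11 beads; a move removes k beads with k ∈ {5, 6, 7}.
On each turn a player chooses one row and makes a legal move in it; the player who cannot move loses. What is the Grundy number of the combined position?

12

Row A is a plain Nim row of size 14, so its Grundy value is 14.
Grundy values for row B (subtraction set {5, 6, 7}):
k:     0  1  2  3  4  5  6  7  8  9 10 11
g(k):  0  0  0  0  0  1  1  1  1  1  2  2
So g(11) = 2.
The value of a disjunctive sum is the nim-sum of the parts.
Combined value = 14 ⊕ 2 = 12.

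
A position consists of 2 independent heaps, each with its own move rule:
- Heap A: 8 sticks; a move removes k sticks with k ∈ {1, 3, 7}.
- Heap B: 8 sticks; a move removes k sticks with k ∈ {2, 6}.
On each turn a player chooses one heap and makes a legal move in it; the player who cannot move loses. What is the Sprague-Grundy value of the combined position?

0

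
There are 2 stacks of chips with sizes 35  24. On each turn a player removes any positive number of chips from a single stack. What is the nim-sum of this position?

In binary:
  100011  (35)
  011000  (24)
  ------
  111011  (59)

59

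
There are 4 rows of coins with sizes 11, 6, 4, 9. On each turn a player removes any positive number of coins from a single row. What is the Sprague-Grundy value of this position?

0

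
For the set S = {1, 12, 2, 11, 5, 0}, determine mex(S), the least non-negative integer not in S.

The values 0, 1, 2 are all present; 3 is the first non-negative integer missing from the set.

3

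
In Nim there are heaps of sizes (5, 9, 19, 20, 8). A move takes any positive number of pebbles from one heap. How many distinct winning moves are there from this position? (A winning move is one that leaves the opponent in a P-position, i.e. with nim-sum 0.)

1

In binary:
  00101  (5)
  01001  (9)
  10011  (19)
  10100  (20)
  01000  (8)
  -----
  00011  (3)
The overall nim-sum is X = 3. A heap of size p has a winning move iff p XOR X < p (reduce it to p XOR X).
  5: 5 XOR 3 = 6 ≥ 5 — no move.
  9: 9 XOR 3 = 10 ≥ 9 — no move.
  19: 19 XOR 3 = 16 < 19 — winning move (to 16).
  20: 20 XOR 3 = 23 ≥ 20 — no move.
  8: 8 XOR 3 = 11 ≥ 8 — no move.
That gives 1 winning move.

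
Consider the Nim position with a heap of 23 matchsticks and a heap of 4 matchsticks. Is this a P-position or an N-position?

N-position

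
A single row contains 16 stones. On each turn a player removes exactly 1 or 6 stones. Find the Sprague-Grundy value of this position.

0

Compute g(0), g(1), … for moves {1, 6}:
k:     0  1  2  3  4  5  6  7  8  9 10 11 12 13 14 15 16
g(k):  0  1  0  1  0  1  2  0  1  0  1  0  1  2  0  1  0
So g(16) = 0.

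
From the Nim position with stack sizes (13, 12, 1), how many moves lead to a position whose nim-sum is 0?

0

In binary:
  1101  (13)
  1100  (12)
  0001  (1)
  ----
  0000  (0)
The nim-sum is already 0, so every move leaves a nonzero nim-sum — there are no winning moves.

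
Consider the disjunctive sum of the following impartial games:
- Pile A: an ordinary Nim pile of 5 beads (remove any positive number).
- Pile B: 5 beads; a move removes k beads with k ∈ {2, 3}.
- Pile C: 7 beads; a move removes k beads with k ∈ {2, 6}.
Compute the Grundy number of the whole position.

Pile A is a plain Nim pile of size 5, so its Grundy value is 5.
For pile B, compute g(0), g(1), … with moves {2, 3}:
g(0) = mex{} = 0
g(1) = mex{} = 0
g(2) = mex{0} = 1
g(3) = mex{0} = 1
g(4) = mex{0,1} = 2
g(5) = mex{1} = 0
So g(5) = 0.
Build the Grundy sequence for pile C with g(k) = mex{g(k−s) : s ∈ {2, 6}, s ≤ k}:
g(0) = mex{} = 0
g(1) = mex{} = 0
g(2) = mex{0} = 1
g(3) = mex{0} = 1
g(4) = mex{1} = 0
g(5) = mex{1} = 0
g(6) = mex{0} = 1
g(7) = mex{0} = 1
So g(7) = 1.
By the Sprague-Grundy theorem, the Grundy value of a sum of independent games is the XOR of the component values.
Combined value = 5 XOR 0 XOR 1 = 4.

4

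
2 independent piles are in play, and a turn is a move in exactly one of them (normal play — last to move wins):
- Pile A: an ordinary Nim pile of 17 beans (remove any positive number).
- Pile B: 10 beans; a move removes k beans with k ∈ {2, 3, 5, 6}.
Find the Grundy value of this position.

16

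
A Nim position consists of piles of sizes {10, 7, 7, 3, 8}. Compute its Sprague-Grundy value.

1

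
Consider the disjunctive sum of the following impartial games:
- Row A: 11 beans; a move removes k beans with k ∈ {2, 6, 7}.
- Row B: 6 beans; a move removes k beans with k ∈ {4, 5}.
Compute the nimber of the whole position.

0

For row A, compute g(0), g(1), … with moves {2, 6, 7}:
g(0) = mex{} = 0
g(1) = mex{} = 0
g(2) = mex{0} = 1
g(3) = mex{0} = 1
g(4) = mex{1} = 0
g(5) = mex{1} = 0
g(6) = mex{0} = 1
g(7) = mex{0} = 1
g(8) = mex{0,1} = 2
g(9) = mex{1} = 0
g(10) = mex{0,1,2} = 3
g(11) = mex{0} = 1
So g(11) = 1.
Grundy values for row B (subtraction set {4, 5}):
k:     0  1  2  3  4  5  6
g(k):  0  0  0  0  1  1  1
So g(6) = 1.
By the Sprague-Grundy theorem, the Grundy value of a sum of independent games is the XOR of the component values.
Combined value = 1 ⊕ 1 = 0.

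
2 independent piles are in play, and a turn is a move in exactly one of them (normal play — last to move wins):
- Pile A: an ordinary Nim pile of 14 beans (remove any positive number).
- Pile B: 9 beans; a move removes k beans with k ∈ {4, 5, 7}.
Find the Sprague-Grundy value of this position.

12

Pile A is a plain Nim pile of size 14, so its Grundy value is 14.
Grundy values for pile B (subtraction set {4, 5, 7}):
g(0) = mex{} = 0
g(1) = mex{} = 0
g(2) = mex{} = 0
g(3) = mex{} = 0
g(4) = mex{0} = 1
g(5) = mex{0} = 1
g(6) = mex{0} = 1
g(7) = mex{0} = 1
g(8) = mex{0,1} = 2
g(9) = mex{0,1} = 2
So g(9) = 2.
The value of a disjunctive sum is the nim-sum of the parts.
Combined value = 14 ⊕ 2 = 12.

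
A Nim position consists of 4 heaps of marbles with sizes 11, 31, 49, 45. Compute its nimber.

Write each in binary and XOR column by column:
  001011  (11)
  011111  (31)
  110001  (49)
  101101  (45)
  ------
  001000  (8)

8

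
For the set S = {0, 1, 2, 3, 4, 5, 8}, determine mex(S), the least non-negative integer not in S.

6

The values 0, 1, 2, 3, 4, 5 are all present; 6 is the first non-negative integer missing from the set.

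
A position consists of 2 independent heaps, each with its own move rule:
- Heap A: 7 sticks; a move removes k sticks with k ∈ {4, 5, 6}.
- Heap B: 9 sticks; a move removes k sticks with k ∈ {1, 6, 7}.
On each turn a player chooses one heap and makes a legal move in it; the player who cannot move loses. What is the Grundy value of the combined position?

2

For heap A, compute g(0), g(1), … with moves {4, 5, 6}:
k:     0  1  2  3  4  5  6  7
g(k):  0  0  0  0  1  1  1  1
So g(7) = 1.
Build the Grundy sequence for heap B with g(k) = mex{g(k−s) : s ∈ {1, 6, 7}, s ≤ k}:
g(0) = mex{} = 0
g(1) = mex{0} = 1
g(2) = mex{1} = 0
g(3) = mex{0} = 1
g(4) = mex{1} = 0
g(5) = mex{0} = 1
g(6) = mex{0,1} = 2
g(7) = mex{0,1,2} = 3
g(8) = mex{0,1,3} = 2
g(9) = mex{0,1,2} = 3
So g(9) = 3.
By the Sprague-Grundy theorem, the Grundy value of a sum of independent games is the XOR of the component values.
Combined value = 1 ⊕ 3 = 2.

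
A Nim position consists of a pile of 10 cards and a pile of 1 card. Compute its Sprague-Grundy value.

11

In binary:
  1010  (10)
  0001  (1)
  ----
  1011  (11)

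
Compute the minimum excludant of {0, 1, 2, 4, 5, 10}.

The values 0, 1, 2 are all present; 3 is the first non-negative integer missing from the set.

3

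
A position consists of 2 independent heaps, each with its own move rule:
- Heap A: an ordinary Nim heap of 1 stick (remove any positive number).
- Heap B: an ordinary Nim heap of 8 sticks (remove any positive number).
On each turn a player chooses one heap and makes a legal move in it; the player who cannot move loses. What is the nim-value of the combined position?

Heap A is a plain Nim heap of size 1, so its Grundy value is 1.
Heap B is a plain Nim heap of size 8, so its Grundy value is 8.
By the Sprague-Grundy theorem, the Grundy value of a sum of independent games is the XOR of the component values.
Combined value = 1 XOR 8 = 9.

9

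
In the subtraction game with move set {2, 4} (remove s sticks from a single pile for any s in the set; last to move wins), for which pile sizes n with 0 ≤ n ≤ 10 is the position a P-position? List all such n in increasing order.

0, 1, 6, 7

Build the Grundy sequence with g(k) = mex{g(k−s) : s ∈ {2, 4}, s ≤ k}:
g(0) = mex{} = 0
g(1) = mex{} = 0
g(2) = mex{0} = 1
g(3) = mex{0} = 1
g(4) = mex{0,1} = 2
g(5) = mex{0,1} = 2
g(6) = mex{1,2} = 0
g(7) = mex{1,2} = 0
g(8) = mex{0,2} = 1
g(9) = mex{0,2} = 1
g(10) = mex{0,1} = 2
The P-positions (g = 0) in 0..10 are 0, 1, 6, 7.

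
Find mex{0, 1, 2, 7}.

3

The values 0, 1, 2 are all present; 3 is the first non-negative integer missing from the set.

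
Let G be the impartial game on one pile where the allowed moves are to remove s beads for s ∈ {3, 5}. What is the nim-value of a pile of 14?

2

Compute g(0), g(1), … for moves {3, 5}:
k:     0  1  2  3  4  5  6  7  8  9 10 11 12 13 14
g(k):  0  0  0  1  1  1  2  2  0  0  0  1  1  1  2
So g(14) = 2.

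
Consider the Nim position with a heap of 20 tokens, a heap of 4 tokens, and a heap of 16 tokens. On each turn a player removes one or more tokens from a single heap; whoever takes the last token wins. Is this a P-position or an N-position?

P-position

Nim-sum: 20 ^ 4 ^ 16 = 0.
The nim-sum is 0, so this is a P-position: the player to move is in a losing position under optimal play.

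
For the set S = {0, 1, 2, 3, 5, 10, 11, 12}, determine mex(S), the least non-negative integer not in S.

4

The values 0, 1, 2, 3 are all present; 4 is the first non-negative integer missing from the set.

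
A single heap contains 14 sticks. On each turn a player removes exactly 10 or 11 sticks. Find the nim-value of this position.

Compute g(0), g(1), … for moves {10, 11}:
k:     0  1  2  3  4  5  6  7  8  9 10 11 12 13 14
g(k):  0  0  0  0  0  0  0  0  0  0  1  1  1  1  1
So g(14) = 1.

1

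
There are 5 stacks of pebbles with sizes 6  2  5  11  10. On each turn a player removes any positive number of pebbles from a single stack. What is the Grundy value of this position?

0

Nim-sum: 6 ^ 2 ^ 5 ^ 11 ^ 10 = 0.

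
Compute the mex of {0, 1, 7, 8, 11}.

The values 0, 1 are all present; 2 is the first non-negative integer missing from the set.

2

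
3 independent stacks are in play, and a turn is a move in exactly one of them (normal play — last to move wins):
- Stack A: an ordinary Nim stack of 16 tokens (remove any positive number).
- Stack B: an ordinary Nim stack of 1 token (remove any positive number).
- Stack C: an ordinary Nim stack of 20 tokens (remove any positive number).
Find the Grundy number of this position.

5

Stack A is a plain Nim stack of size 16, so its Grundy value is 16.
Stack B is a plain Nim stack of size 1, so its Grundy value is 1.
Stack C is a plain Nim stack of size 20, so its Grundy value is 20.
The value of a disjunctive sum is the nim-sum of the parts.
Combined value = 16 ⊕ 1 ⊕ 20 = 5.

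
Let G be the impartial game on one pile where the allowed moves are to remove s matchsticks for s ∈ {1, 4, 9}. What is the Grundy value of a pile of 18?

1

Grundy values for subtraction set {1, 4, 9}:
k:     0  1  2  3  4  5  6  7  8  9 10 11 12 13 14 15 16 17 18
g(k):  0  1  0  1  2  0  1  0  1  2  0  1  0  1  2  0  1  0  1
So g(18) = 1.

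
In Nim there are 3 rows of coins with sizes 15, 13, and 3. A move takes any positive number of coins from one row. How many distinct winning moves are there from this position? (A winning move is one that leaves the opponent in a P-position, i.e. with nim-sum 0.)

3

Bitwise XOR of the heap sizes:
  1111  (15)
  1101  (13)
  0011  (3)
  ----
  0001  (1)
The overall nim-sum is X = 1. A row of size p has a winning move iff p XOR X < p (reduce it to p XOR X).
  15: 15 XOR 1 = 14 < 15 — winning move (to 14).
  13: 13 XOR 1 = 12 < 13 — winning move (to 12).
  3: 3 XOR 1 = 2 < 3 — winning move (to 2).
That gives 3 winning moves.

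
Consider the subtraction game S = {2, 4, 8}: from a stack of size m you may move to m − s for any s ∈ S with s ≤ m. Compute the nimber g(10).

2

Grundy values for subtraction set {2, 4, 8}:
g(0) = mex{} = 0
g(1) = mex{} = 0
g(2) = mex{0} = 1
g(3) = mex{0} = 1
g(4) = mex{0,1} = 2
g(5) = mex{0,1} = 2
g(6) = mex{1,2} = 0
g(7) = mex{1,2} = 0
g(8) = mex{0,2} = 1
g(9) = mex{0,2} = 1
g(10) = mex{0,1} = 2
So g(10) = 2.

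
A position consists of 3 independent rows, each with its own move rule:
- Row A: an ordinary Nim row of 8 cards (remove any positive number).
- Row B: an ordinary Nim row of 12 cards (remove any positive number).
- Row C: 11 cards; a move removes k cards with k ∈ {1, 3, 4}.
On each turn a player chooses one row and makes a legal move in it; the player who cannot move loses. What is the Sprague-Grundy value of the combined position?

6

Row A is a plain Nim row of size 8, so its Grundy value is 8.
Row B is a plain Nim row of size 12, so its Grundy value is 12.
Grundy values for row C (subtraction set {1, 3, 4}):
g(0) = mex{} = 0
g(1) = mex{0} = 1
g(2) = mex{1} = 0
g(3) = mex{0} = 1
g(4) = mex{0,1} = 2
g(5) = mex{0,1,2} = 3
g(6) = mex{0,1,3} = 2
g(7) = mex{1,2} = 0
g(8) = mex{0,2,3} = 1
g(9) = mex{1,2,3} = 0
g(10) = mex{0,2} = 1
g(11) = mex{0,1} = 2
So g(11) = 2.
By the Sprague-Grundy theorem, the Grundy value of a sum of independent games is the XOR of the component values.
Combined value = 8 ⊕ 12 ⊕ 2 = 6.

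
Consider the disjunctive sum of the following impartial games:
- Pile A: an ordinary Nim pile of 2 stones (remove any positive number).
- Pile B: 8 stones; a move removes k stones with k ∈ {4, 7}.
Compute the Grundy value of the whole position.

Pile A is a plain Nim pile of size 2, so its Grundy value is 2.
For pile B, compute g(0), g(1), … with moves {4, 7}:
g(0) = mex{} = 0
g(1) = mex{} = 0
g(2) = mex{} = 0
g(3) = mex{} = 0
g(4) = mex{0} = 1
g(5) = mex{0} = 1
g(6) = mex{0} = 1
g(7) = mex{0} = 1
g(8) = mex{0,1} = 2
So g(8) = 2.
The value of a disjunctive sum is the nim-sum of the parts.
Combined value = 2 XOR 2 = 0.

0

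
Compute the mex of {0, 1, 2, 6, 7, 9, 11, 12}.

The values 0, 1, 2 are all present; 3 is the first non-negative integer missing from the set.

3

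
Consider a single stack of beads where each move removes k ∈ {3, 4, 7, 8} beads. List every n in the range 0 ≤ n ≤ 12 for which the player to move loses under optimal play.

0, 1, 2, 11, 12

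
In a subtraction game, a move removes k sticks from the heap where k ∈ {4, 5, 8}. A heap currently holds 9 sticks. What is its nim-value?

2

Grundy values for subtraction set {4, 5, 8}:
g(0) = mex{} = 0
g(1) = mex{} = 0
g(2) = mex{} = 0
g(3) = mex{} = 0
g(4) = mex{0} = 1
g(5) = mex{0} = 1
g(6) = mex{0} = 1
g(7) = mex{0} = 1
g(8) = mex{0,1} = 2
g(9) = mex{0,1} = 2
So g(9) = 2.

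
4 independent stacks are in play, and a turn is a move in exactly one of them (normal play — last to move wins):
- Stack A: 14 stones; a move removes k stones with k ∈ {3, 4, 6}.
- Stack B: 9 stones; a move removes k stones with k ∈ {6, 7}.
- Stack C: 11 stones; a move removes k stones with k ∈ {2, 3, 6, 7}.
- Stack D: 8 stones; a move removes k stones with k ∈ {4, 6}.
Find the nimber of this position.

Build the Grundy sequence for stack A with g(k) = mex{g(k−s) : s ∈ {3, 4, 6}, s ≤ k}:
k:     0  1  2  3  4  5  6  7  8  9 10 11 12 13 14
g(k):  0  0  0  1  1  1  2  2  2  0  0  0  1  1  1
So g(14) = 1.
Grundy values for stack B (subtraction set {6, 7}):
k:     0  1  2  3  4  5  6  7  8  9
g(k):  0  0  0  0  0  0  1  1  1  1
So g(9) = 1.
Build the Grundy sequence for stack C with g(k) = mex{g(k−s) : s ∈ {2, 3, 6, 7}, s ≤ k}:
k:     0  1  2  3  4  5  6  7  8  9 10 11
g(k):  0  0  1  1  2  0  3  1  2  0  0  1
So g(11) = 1.
Build the Grundy sequence for stack D with g(k) = mex{g(k−s) : s ∈ {4, 6}, s ≤ k}:
g(0) = mex{} = 0
g(1) = mex{} = 0
g(2) = mex{} = 0
g(3) = mex{} = 0
g(4) = mex{0} = 1
g(5) = mex{0} = 1
g(6) = mex{0} = 1
g(7) = mex{0} = 1
g(8) = mex{0,1} = 2
So g(8) = 2.
The value of a disjunctive sum is the nim-sum of the parts.
Combined value = 1 XOR 1 XOR 1 XOR 2 = 3.

3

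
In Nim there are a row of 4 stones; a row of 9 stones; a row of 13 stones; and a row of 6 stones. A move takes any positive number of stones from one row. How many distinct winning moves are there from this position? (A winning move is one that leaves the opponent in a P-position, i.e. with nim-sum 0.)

3

In binary:
  0100  (4)
  1001  (9)
  1101  (13)
  0110  (6)
  ----
  0110  (6)
The overall nim-sum is X = 6. A row of size p has a winning move iff p XOR X < p (reduce it to p XOR X).
  4: 4 XOR 6 = 2 < 4 — winning move (to 2).
  9: 9 XOR 6 = 15 ≥ 9 — no move.
  13: 13 XOR 6 = 11 < 13 — winning move (to 11).
  6: 6 XOR 6 = 0 < 6 — winning move (to 0).
That gives 3 winning moves.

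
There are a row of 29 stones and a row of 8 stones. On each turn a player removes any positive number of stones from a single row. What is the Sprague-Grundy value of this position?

21

Nim-sum: 29 ⊕ 8 = 21.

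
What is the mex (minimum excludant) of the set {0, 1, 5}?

2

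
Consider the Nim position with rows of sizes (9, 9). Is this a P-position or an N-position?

Write each in binary and XOR column by column:
  1001  (9)
  1001  (9)
  ----
  0000  (0)
The nim-sum is 0, so this is a P-position: the player to move is in a losing position under optimal play.

P-position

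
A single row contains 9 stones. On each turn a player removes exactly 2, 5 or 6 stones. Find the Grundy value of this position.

Compute g(0), g(1), … for moves {2, 5, 6}:
k:     0  1  2  3  4  5  6  7  8  9
g(k):  0  0  1  1  0  2  1  3  0  2
So g(9) = 2.

2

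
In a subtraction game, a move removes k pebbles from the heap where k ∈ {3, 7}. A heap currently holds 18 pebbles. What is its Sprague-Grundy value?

Grundy values for subtraction set {3, 7}:
k:     0  1  2  3  4  5  6  7  8  9 10 11 12 13 14 15 16 17 18
g(k):  0  0  0  1  1  1  0  2  2  1  0  0  0  1  1  1  0  2  2
So g(18) = 2.

2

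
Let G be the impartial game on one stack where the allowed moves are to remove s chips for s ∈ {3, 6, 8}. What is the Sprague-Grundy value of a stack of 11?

0

Build the Grundy sequence with g(k) = mex{g(k−s) : s ∈ {3, 6, 8}, s ≤ k}:
g(0) = mex{} = 0
g(1) = mex{} = 0
g(2) = mex{} = 0
g(3) = mex{0} = 1
g(4) = mex{0} = 1
g(5) = mex{0} = 1
g(6) = mex{0,1} = 2
g(7) = mex{0,1} = 2
g(8) = mex{0,1} = 2
g(9) = mex{0,1,2} = 3
g(10) = mex{0,1,2} = 3
g(11) = mex{1,2} = 0
So g(11) = 0.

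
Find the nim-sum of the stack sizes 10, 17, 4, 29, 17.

Bitwise XOR of the heap sizes:
  01010  (10)
  10001  (17)
  00100  (4)
  11101  (29)
  10001  (17)
  -----
  10011  (19)

19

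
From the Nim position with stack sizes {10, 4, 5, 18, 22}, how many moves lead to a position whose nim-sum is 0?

1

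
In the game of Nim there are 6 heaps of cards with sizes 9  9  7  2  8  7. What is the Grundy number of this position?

Compute the nim-sum pairwise:
9 ⊕ 9 = 0
0 ⊕ 7 = 7
7 ⊕ 2 = 5
5 ⊕ 8 = 13
13 ⊕ 7 = 10

10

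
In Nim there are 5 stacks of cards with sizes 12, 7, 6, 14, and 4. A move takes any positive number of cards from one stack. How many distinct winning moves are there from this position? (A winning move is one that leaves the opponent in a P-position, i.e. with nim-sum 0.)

Write each in binary and XOR column by column:
  1100  (12)
  0111  (7)
  0110  (6)
  1110  (14)
  0100  (4)
  ----
  0111  (7)
The overall nim-sum is X = 7. A stack of size p has a winning move iff p XOR X < p (reduce it to p XOR X).
  12: 12 XOR 7 = 11 < 12 — winning move (to 11).
  7: 7 XOR 7 = 0 < 7 — winning move (to 0).
  6: 6 XOR 7 = 1 < 6 — winning move (to 1).
  14: 14 XOR 7 = 9 < 14 — winning move (to 9).
  4: 4 XOR 7 = 3 < 4 — winning move (to 3).
That gives 5 winning moves.

5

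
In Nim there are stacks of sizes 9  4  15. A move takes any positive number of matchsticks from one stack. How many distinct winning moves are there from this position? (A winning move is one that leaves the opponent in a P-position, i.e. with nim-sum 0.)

1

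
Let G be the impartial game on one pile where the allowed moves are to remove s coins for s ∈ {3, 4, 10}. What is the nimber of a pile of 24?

1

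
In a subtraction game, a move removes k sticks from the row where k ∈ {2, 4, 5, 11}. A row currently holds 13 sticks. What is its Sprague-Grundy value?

Compute g(0), g(1), … for moves {2, 4, 5, 11}:
k:     0  1  2  3  4  5  6  7  8  9 10 11 12 13
g(k):  0  0  1  1  2  2  3  0  0  1  1  2  2  3
So g(13) = 3.

3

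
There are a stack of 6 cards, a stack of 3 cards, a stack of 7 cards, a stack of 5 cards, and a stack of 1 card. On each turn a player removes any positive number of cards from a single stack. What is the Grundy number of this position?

Bitwise XOR of the heap sizes:
  110  (6)
  011  (3)
  111  (7)
  101  (5)
  001  (1)
  ---
  110  (6)

6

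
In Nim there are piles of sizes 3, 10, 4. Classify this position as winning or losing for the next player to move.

Nim-sum: 3 ⊕ 10 ⊕ 4 = 13.
The nim-sum is 13 ≠ 0, so this is an N-position: the player to move can win.

Winning position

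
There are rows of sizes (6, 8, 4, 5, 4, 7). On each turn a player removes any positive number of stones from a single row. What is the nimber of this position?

12

Compute the nim-sum pairwise:
6 ⊕ 8 = 14
14 ⊕ 4 = 10
10 ⊕ 5 = 15
15 ⊕ 4 = 11
11 ⊕ 7 = 12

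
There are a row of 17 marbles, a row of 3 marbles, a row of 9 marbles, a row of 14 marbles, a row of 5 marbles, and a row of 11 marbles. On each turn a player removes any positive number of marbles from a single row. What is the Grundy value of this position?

27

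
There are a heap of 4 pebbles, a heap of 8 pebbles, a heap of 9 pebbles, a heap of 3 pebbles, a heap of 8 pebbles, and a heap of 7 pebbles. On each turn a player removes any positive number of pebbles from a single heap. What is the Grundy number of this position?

9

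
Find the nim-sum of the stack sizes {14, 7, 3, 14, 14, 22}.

28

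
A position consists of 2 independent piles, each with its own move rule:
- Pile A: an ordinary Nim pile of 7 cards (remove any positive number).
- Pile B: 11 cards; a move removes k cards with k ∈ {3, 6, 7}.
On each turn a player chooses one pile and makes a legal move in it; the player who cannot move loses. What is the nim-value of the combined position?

Pile A is a plain Nim pile of size 7, so its Grundy value is 7.
Grundy values for pile B (subtraction set {3, 6, 7}):
k:     0  1  2  3  4  5  6  7  8  9 10 11
g(k):  0  0  0  1  1  1  2  2  2  3  0  0
So g(11) = 0.
By the Sprague-Grundy theorem, the Grundy value of a sum of independent games is the XOR of the component values.
Combined value = 7 ⊕ 0 = 7.

7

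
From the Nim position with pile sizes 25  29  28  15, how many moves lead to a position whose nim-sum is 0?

3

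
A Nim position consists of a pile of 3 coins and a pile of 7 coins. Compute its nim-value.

Nim-sum: 3 XOR 7 = 4.

4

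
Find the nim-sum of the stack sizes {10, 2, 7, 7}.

Compute the nim-sum pairwise:
10 ⊕ 2 = 8
8 ⊕ 7 = 15
15 ⊕ 7 = 8

8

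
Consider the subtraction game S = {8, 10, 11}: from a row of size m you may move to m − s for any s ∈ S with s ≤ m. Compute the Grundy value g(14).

1

Compute g(0), g(1), … for moves {8, 10, 11}:
g(0) = mex{} = 0
g(1) = mex{} = 0
g(2) = mex{} = 0
g(3) = mex{} = 0
g(4) = mex{} = 0
g(5) = mex{} = 0
g(6) = mex{} = 0
g(7) = mex{} = 0
g(8) = mex{0} = 1
g(9) = mex{0} = 1
g(10) = mex{0} = 1
g(11) = mex{0} = 1
g(12) = mex{0} = 1
g(13) = mex{0} = 1
g(14) = mex{0} = 1
So g(14) = 1.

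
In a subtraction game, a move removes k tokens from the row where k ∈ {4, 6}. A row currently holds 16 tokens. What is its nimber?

1

Grundy values for subtraction set {4, 6}:
k:     0  1  2  3  4  5  6  7  8  9 10 11 12 13 14 15 16
g(k):  0  0  0  0  1  1  1  1  2  2  0  0  0  0  1  1  1
So g(16) = 1.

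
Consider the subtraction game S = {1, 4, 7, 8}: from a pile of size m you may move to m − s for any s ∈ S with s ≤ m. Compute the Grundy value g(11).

Build the Grundy sequence with g(k) = mex{g(k−s) : s ∈ {1, 4, 7, 8}, s ≤ k}:
k:     0  1  2  3  4  5  6  7  8  9 10 11
g(k):  0  1  0  1  2  0  1  2  3  2  3  0
So g(11) = 0.

0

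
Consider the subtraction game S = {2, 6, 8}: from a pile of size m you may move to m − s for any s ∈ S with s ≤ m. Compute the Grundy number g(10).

Grundy values for subtraction set {2, 6, 8}:
g(0) = mex{} = 0
g(1) = mex{} = 0
g(2) = mex{0} = 1
g(3) = mex{0} = 1
g(4) = mex{1} = 0
g(5) = mex{1} = 0
g(6) = mex{0} = 1
g(7) = mex{0} = 1
g(8) = mex{0,1} = 2
g(9) = mex{0,1} = 2
g(10) = mex{0,1,2} = 3
So g(10) = 3.

3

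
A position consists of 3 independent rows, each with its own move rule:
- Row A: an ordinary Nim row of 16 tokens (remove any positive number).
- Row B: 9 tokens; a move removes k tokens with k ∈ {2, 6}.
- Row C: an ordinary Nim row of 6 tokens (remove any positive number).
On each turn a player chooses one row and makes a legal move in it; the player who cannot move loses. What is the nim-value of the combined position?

Row A is a plain Nim row of size 16, so its Grundy value is 16.
For row B, compute g(0), g(1), … with moves {2, 6}:
g(0) = mex{} = 0
g(1) = mex{} = 0
g(2) = mex{0} = 1
g(3) = mex{0} = 1
g(4) = mex{1} = 0
g(5) = mex{1} = 0
g(6) = mex{0} = 1
g(7) = mex{0} = 1
g(8) = mex{1} = 0
g(9) = mex{1} = 0
So g(9) = 0.
Row C is a plain Nim row of size 6, so its Grundy value is 6.
By the Sprague-Grundy theorem, the Grundy value of a sum of independent games is the XOR of the component values.
Combined value = 16 XOR 0 XOR 6 = 22.

22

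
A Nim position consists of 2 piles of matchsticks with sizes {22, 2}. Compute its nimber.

20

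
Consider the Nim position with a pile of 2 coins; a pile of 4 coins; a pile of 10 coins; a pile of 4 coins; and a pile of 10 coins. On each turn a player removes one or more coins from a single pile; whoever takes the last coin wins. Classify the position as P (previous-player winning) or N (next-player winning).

N-position

Compute the nim-sum pairwise:
2 ^ 4 = 6
6 ^ 10 = 12
12 ^ 4 = 8
8 ^ 10 = 2
The nim-sum is 2 ≠ 0, so this is an N-position: the player to move can win.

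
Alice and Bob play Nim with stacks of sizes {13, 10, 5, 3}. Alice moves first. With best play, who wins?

Nim-sum: 13 ^ 10 ^ 5 ^ 3 = 1.
The nim-sum is 1 ≠ 0, so this is an N-position: the player to move can win; Alice has a winning move.

Alice wins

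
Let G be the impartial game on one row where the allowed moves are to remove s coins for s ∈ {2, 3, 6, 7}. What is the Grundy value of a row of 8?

Build the Grundy sequence with g(k) = mex{g(k−s) : s ∈ {2, 3, 6, 7}, s ≤ k}:
g(0) = mex{} = 0
g(1) = mex{} = 0
g(2) = mex{0} = 1
g(3) = mex{0} = 1
g(4) = mex{0,1} = 2
g(5) = mex{1} = 0
g(6) = mex{0,1,2} = 3
g(7) = mex{0,2} = 1
g(8) = mex{0,1,3} = 2
So g(8) = 2.

2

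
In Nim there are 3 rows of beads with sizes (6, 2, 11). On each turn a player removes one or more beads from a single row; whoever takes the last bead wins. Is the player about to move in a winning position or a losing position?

Winning position

Compute the nim-sum pairwise:
6 ⊕ 2 = 4
4 ⊕ 11 = 15
The nim-sum is 15 ≠ 0, so this is an N-position: the player to move can win.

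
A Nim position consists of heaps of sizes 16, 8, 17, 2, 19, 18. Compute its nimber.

10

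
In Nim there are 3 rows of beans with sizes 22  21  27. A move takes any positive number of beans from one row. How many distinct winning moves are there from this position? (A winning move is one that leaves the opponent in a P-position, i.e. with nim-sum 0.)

Nim-sum: 22 ^ 21 ^ 27 = 24.
The overall nim-sum is X = 24. A row of size p has a winning move iff p XOR X < p (reduce it to p XOR X).
  22: 22 XOR 24 = 14 < 22 — winning move (to 14).
  21: 21 XOR 24 = 13 < 21 — winning move (to 13).
  27: 27 XOR 24 = 3 < 27 — winning move (to 3).
That gives 3 winning moves.

3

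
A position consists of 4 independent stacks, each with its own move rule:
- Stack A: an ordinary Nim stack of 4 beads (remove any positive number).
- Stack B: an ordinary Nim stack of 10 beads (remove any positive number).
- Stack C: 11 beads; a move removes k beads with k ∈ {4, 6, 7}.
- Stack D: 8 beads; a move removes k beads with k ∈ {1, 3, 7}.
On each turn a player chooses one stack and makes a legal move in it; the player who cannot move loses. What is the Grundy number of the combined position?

Stack A is a plain Nim stack of size 4, so its Grundy value is 4.
Stack B is a plain Nim stack of size 10, so its Grundy value is 10.
Build the Grundy sequence for stack C with g(k) = mex{g(k−s) : s ∈ {4, 6, 7}, s ≤ k}:
g(0) = mex{} = 0
g(1) = mex{} = 0
g(2) = mex{} = 0
g(3) = mex{} = 0
g(4) = mex{0} = 1
g(5) = mex{0} = 1
g(6) = mex{0} = 1
g(7) = mex{0} = 1
g(8) = mex{0,1} = 2
g(9) = mex{0,1} = 2
g(10) = mex{0,1} = 2
g(11) = mex{1} = 0
So g(11) = 0.
Grundy values for stack D (subtraction set {1, 3, 7}):
g(0) = mex{} = 0
g(1) = mex{0} = 1
g(2) = mex{1} = 0
g(3) = mex{0} = 1
g(4) = mex{1} = 0
g(5) = mex{0} = 1
g(6) = mex{1} = 0
g(7) = mex{0} = 1
g(8) = mex{1} = 0
So g(8) = 0.
The value of a disjunctive sum is the nim-sum of the parts.
Combined value = 4 ⊕ 10 ⊕ 0 ⊕ 0 = 14.

14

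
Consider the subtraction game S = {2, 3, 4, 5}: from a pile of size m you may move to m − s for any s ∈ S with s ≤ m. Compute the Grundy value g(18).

Compute g(0), g(1), … for moves {2, 3, 4, 5}:
k:     0  1  2  3  4  5  6  7  8  9 10 11 12 13 14 15 16 17 18
g(k):  0  0  1  1  2  2  3  0  0  1  1  2  2  3  0  0  1  1  2
So g(18) = 2.

2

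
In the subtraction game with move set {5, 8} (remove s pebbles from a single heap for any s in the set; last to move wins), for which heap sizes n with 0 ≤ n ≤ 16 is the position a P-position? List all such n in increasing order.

0, 1, 2, 3, 4, 13, 14, 15, 16

Compute g(0), g(1), … for moves {5, 8}:
k:     0  1  2  3  4  5  6  7  8  9 10 11 12 13 14 15 16
g(k):  0  0  0  0  0  1  1  1  1  1  2  2  2  0  0  0  0
The P-positions (g = 0) in 0..16 are 0, 1, 2, 3, 4, 13, 14, 15, 16.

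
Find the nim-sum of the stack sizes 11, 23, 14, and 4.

22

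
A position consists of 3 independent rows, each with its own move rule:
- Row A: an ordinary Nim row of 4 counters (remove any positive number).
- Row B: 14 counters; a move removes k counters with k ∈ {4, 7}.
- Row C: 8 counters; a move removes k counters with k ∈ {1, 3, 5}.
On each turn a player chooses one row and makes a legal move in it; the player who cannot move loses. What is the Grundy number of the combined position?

4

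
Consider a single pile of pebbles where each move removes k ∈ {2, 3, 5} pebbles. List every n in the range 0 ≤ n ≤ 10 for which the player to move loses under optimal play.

Grundy values for subtraction set {2, 3, 5}:
k:     0  1  2  3  4  5  6  7  8  9 10
g(k):  0  0  1  1  2  2  3  0  0  1  1
The P-positions (g = 0) in 0..10 are 0, 1, 7, 8.

0, 1, 7, 8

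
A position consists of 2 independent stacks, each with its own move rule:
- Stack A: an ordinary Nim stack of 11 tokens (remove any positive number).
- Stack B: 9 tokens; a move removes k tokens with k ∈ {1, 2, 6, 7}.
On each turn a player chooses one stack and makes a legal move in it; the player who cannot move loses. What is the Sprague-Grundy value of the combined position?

10

Stack A is a plain Nim stack of size 11, so its Grundy value is 11.
Grundy values for stack B (subtraction set {1, 2, 6, 7}):
g(0) = mex{} = 0
g(1) = mex{0} = 1
g(2) = mex{0,1} = 2
g(3) = mex{1,2} = 0
g(4) = mex{0,2} = 1
g(5) = mex{0,1} = 2
g(6) = mex{0,1,2} = 3
g(7) = mex{0,1,2,3} = 4
g(8) = mex{1,2,3,4} = 0
g(9) = mex{0,2,4} = 1
So g(9) = 1.
The value of a disjunctive sum is the nim-sum of the parts.
Combined value = 11 ⊕ 1 = 10.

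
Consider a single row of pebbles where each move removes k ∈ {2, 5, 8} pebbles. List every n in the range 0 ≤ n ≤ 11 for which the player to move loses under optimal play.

0, 1, 4, 7, 10, 11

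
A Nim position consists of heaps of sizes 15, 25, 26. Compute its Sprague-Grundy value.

Compute the nim-sum pairwise:
15 ^ 25 = 22
22 ^ 26 = 12

12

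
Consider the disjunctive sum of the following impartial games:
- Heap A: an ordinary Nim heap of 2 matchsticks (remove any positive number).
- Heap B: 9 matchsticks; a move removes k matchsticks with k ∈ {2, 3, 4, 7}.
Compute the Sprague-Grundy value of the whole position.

Heap A is a plain Nim heap of size 2, so its Grundy value is 2.
Build the Grundy sequence for heap B with g(k) = mex{g(k−s) : s ∈ {2, 3, 4, 7}, s ≤ k}:
k:     0  1  2  3  4  5  6  7  8  9
g(k):  0  0  1  1  2  2  0  3  1  4
So g(9) = 4.
By the Sprague-Grundy theorem, the Grundy value of a sum of independent games is the XOR of the component values.
Combined value = 2 XOR 4 = 6.

6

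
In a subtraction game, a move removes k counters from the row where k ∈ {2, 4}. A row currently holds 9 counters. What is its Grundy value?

1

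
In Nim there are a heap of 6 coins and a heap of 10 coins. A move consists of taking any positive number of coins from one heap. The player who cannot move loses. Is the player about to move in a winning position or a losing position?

Nim-sum: 6 ^ 10 = 12.
The nim-sum is 12 ≠ 0, so this is an N-position: the player to move can win.

Winning position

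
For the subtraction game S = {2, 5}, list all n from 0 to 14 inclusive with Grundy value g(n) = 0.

0, 1, 4, 7, 8, 11, 14

Build the Grundy sequence with g(k) = mex{g(k−s) : s ∈ {2, 5}, s ≤ k}:
g(0) = mex{} = 0
g(1) = mex{} = 0
g(2) = mex{0} = 1
g(3) = mex{0} = 1
g(4) = mex{1} = 0
g(5) = mex{0,1} = 2
g(6) = mex{0} = 1
g(7) = mex{1,2} = 0
g(8) = mex{1} = 0
g(9) = mex{0} = 1
g(10) = mex{0,2} = 1
g(11) = mex{1} = 0
g(12) = mex{0,1} = 2
g(13) = mex{0} = 1
g(14) = mex{1,2} = 0
The P-positions (g = 0) in 0..14 are 0, 1, 4, 7, 8, 11, 14.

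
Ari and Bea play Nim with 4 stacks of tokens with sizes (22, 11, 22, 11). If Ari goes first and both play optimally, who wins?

Compute the nim-sum pairwise:
22 XOR 11 = 29
29 XOR 22 = 11
11 XOR 11 = 0
The nim-sum is 0, so this is a P-position: the player to move is in a losing position under optimal play; Ari is about to move from it and so loses — Bea wins.

Bea wins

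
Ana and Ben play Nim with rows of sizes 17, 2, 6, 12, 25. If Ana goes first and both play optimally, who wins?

Compute the nim-sum pairwise:
17 ^ 2 = 19
19 ^ 6 = 21
21 ^ 12 = 25
25 ^ 25 = 0
The nim-sum is 0, so this is a P-position: the player to move is in a losing position under optimal play; Ana is about to move from it and so loses — Ben wins.

Ben wins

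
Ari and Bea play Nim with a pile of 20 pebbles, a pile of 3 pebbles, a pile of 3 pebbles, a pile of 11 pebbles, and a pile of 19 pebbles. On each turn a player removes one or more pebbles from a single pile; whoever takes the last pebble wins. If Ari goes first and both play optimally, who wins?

Write each in binary and XOR column by column:
  10100  (20)
  00011  (3)
  00011  (3)
  01011  (11)
  10011  (19)
  -----
  01100  (12)
The nim-sum is 12 ≠ 0, so this is an N-position: the player to move can win; Ari has a winning move.

Ari wins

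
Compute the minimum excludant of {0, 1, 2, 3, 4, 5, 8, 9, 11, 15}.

The values 0, 1, 2, 3, 4, 5 are all present; 6 is the first non-negative integer missing from the set.

6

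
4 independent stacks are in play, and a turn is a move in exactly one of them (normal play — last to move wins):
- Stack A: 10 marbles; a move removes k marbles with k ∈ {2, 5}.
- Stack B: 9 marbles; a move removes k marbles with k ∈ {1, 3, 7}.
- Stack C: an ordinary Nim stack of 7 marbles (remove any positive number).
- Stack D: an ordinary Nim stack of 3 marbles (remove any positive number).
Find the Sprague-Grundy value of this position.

4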